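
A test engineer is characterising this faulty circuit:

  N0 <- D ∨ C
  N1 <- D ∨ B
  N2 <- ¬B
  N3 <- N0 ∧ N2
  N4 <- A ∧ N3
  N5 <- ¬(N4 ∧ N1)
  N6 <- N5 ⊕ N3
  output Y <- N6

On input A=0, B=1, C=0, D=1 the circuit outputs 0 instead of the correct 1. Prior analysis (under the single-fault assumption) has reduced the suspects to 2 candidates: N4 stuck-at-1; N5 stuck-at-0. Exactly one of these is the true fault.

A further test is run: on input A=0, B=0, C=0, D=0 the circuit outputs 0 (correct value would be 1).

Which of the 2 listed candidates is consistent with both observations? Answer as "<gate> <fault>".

Evaluate each candidate on input A=0, B=0, C=0, D=0:
  N4 stuck-at-1: N0=0, N1=0, N2=1, N3=0, N4=1 [stuck-at-1], N5=1, N6=1 → 1 — eliminated
  N5 stuck-at-0: N0=0, N1=0, N2=1, N3=0, N4=0, N5=0 [stuck-at-0], N6=0 → 0 — matches
Only N5 stuck-at-0 reproduces the observed 0.

N5 stuck-at-0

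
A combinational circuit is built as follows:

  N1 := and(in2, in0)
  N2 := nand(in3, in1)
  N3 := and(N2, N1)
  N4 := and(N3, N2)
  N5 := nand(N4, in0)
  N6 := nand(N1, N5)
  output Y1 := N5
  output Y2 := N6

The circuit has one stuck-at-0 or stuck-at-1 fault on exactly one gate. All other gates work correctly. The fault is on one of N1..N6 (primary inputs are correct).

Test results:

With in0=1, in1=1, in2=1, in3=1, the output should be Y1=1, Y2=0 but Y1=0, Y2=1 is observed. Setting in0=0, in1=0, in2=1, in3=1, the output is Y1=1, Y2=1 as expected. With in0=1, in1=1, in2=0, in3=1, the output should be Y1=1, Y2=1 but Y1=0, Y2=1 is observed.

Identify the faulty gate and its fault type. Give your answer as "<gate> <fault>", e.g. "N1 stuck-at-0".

Fault-free values for test 1 (in0=1, in1=1, in2=1, in3=1): N1=1, N2=0, N3=0, N4=0, N5=1, N6=0, giving Y1=1, Y2=0. Observed Y1=0, Y2=1.
Test 1: faults giving observed Y1=0, Y2=1 are {N2 stuck-at-1, N4 stuck-at-1, N5 stuck-at-0}.
Test 2 (in0=0, in1=0, in2=1, in3=1): fault-free N1=0, N2=1, N3=0, N4=0, N5=1, N6=1 → Y1=1, Y2=1; observed Y1=1, Y2=1. Eliminates N5 stuck-at-0.
Test 3 (in0=1, in1=1, in2=0, in3=1): fault-free N1=0, N2=0, N3=0, N4=0, N5=1, N6=1 → Y1=1, Y2=1; observed Y1=0, Y2=1. Eliminates N2 stuck-at-1.
Only N4 stuck-at-1 is consistent with every test.

N4 stuck-at-1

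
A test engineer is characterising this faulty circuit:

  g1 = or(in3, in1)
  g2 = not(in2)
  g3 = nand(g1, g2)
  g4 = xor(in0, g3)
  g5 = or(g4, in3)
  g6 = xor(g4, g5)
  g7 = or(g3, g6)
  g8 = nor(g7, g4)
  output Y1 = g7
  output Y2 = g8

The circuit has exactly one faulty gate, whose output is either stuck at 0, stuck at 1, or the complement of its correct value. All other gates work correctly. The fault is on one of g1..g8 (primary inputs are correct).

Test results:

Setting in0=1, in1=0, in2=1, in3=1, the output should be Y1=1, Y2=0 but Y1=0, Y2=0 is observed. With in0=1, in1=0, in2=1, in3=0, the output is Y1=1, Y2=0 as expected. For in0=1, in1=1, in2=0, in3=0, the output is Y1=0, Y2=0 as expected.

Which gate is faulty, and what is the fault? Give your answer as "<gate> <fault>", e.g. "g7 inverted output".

g2 stuck-at-1

Fault-free values for test 1 (in0=1, in1=0, in2=1, in3=1): g1=1, g2=0, g3=1, g4=0, g5=1, g6=1, g7=1, g8=0, giving Y1=1, Y2=0. Observed Y1=0, Y2=0.
Test 1: faults giving observed Y1=0, Y2=0 are {g2 stuck-at-1, g2 inverted output, g3 stuck-at-0, g3 inverted output}.
Test 2 (in0=1, in1=0, in2=1, in3=0): fault-free g1=0, g2=0, g3=1, g4=0, g5=0, g6=0, g7=1, g8=0 → Y1=1, Y2=0; observed Y1=1, Y2=0. Eliminates g3 stuck-at-0, g3 inverted output.
Test 3 (in0=1, in1=1, in2=0, in3=0): fault-free g1=1, g2=1, g3=0, g4=1, g5=1, g6=0, g7=0, g8=0 → Y1=0, Y2=0; observed Y1=0, Y2=0. Eliminates g2 inverted output.
Only g2 stuck-at-1 is consistent with every test.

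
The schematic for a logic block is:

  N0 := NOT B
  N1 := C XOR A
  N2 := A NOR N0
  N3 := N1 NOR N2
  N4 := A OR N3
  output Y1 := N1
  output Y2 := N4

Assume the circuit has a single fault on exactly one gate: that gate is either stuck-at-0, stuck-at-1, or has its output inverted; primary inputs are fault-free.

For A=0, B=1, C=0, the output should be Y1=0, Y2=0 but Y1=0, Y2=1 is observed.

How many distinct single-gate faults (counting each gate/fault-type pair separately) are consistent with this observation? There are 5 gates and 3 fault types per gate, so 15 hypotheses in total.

8

Fault-free: N0=0, N1=0, N2=1, N3=0, N4=0 → Y1=0, Y2=0. Observed Y1=0, Y2=1.
  N0: stuck-at-1, inverted output ✓; others ✗
  N1: none of the 3 fault types match ✗
  N2: stuck-at-0, inverted output ✓; others ✗
  N3: stuck-at-1, inverted output ✓; others ✗
  N4: stuck-at-1, inverted output ✓; others ✗
Consistent faults: {N0 stuck-at-1, N0 inverted output, N2 stuck-at-0, N2 inverted output, N3 stuck-at-1, N3 inverted output, N4 stuck-at-1, N4 inverted output} — 8 in all.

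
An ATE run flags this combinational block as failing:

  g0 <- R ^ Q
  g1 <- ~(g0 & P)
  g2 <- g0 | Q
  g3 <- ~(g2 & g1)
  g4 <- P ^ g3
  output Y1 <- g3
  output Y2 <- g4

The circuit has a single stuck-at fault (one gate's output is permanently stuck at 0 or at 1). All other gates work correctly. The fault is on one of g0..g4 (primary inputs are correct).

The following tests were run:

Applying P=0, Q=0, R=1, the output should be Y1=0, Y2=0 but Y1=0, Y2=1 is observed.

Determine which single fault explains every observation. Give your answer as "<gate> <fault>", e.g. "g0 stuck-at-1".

Fault-free values for test 1 (P=0, Q=0, R=1): g0=1, g1=1, g2=1, g3=0, g4=0, giving Y1=0, Y2=0. Observed Y1=0, Y2=1.
Test 1: faults giving observed Y1=0, Y2=1 are {g4 stuck-at-1}.
Only g4 stuck-at-1 is consistent with every test.

g4 stuck-at-1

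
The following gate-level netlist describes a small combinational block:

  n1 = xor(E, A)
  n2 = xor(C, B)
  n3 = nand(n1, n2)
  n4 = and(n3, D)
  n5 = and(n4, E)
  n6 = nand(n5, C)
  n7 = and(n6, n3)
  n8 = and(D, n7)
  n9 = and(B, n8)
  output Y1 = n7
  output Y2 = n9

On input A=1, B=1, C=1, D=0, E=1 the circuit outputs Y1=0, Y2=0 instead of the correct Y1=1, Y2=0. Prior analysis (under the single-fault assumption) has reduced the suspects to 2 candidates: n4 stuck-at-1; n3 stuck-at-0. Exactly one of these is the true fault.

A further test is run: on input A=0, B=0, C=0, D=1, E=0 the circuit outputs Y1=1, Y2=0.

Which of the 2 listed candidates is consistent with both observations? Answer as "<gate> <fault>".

n4 stuck-at-1

Evaluate each candidate on input A=0, B=0, C=0, D=1, E=0:
  n4 stuck-at-1: n1=0, n2=0, n3=1, n4=1 [stuck-at-1], n5=0, n6=1, n7=1, n8=1, n9=0 → Y1=1, Y2=0 — matches
  n3 stuck-at-0: n1=0, n2=0, n3=0 [stuck-at-0], n4=0, n5=0, n6=1, n7=0, n8=0, n9=0 → Y1=0, Y2=0 — eliminated
Only n4 stuck-at-1 reproduces the observed Y1=1, Y2=0.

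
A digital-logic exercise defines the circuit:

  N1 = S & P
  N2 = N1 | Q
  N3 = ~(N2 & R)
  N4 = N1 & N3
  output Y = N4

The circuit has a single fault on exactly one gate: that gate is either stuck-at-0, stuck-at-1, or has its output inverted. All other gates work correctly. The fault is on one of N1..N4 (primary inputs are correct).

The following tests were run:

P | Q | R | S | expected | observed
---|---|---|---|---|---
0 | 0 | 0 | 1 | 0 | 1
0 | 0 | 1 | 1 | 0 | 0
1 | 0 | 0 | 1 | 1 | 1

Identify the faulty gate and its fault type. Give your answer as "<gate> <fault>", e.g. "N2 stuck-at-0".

Fault-free values for test 1 (P=0, Q=0, R=0, S=1): N1=0, N2=0, N3=1, N4=0, giving Y=0. Observed 1.
Test 1: faults giving observed 1 are {N1 stuck-at-1, N1 inverted output, N4 stuck-at-1, N4 inverted output}.
Test 2 (P=0, Q=0, R=1, S=1): fault-free N1=0, N2=0, N3=1, N4=0 → 0; observed 0. Eliminates N4 stuck-at-1, N4 inverted output.
Test 3 (P=1, Q=0, R=0, S=1): fault-free N1=1, N2=1, N3=1, N4=1 → 1; observed 1. Eliminates N1 inverted output.
Only N1 stuck-at-1 is consistent with every test.

N1 stuck-at-1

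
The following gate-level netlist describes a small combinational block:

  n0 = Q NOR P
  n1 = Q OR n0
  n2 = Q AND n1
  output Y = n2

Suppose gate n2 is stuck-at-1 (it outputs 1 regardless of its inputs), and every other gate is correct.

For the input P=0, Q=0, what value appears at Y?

Propagate with n2 forced: n0=1, n1=1, n2=1 [stuck-at-1].
So Y = 1. (Without the fault it would be 0.)

1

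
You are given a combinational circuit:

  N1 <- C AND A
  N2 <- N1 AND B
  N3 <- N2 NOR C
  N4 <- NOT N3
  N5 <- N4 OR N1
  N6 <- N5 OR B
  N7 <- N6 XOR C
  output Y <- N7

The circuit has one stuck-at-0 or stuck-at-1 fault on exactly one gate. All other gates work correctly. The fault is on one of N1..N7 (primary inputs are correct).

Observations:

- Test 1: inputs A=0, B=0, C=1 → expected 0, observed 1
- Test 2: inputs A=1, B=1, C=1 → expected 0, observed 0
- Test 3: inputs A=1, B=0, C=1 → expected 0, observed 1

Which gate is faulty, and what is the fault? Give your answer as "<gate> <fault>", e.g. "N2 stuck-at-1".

N5 stuck-at-0

Fault-free values for test 1 (A=0, B=0, C=1): N1=0, N2=0, N3=0, N4=1, N5=1, N6=1, N7=0, giving Y=0. Observed 1.
Test 1: faults giving observed 1 are {N3 stuck-at-1, N4 stuck-at-0, N5 stuck-at-0, N6 stuck-at-0, N7 stuck-at-1}.
Test 2 (A=1, B=1, C=1): fault-free N1=1, N2=1, N3=0, N4=1, N5=1, N6=1, N7=0 → 0; observed 0. Eliminates N6 stuck-at-0, N7 stuck-at-1.
Test 3 (A=1, B=0, C=1): fault-free N1=1, N2=0, N3=0, N4=1, N5=1, N6=1, N7=0 → 0; observed 1. Eliminates N3 stuck-at-1, N4 stuck-at-0.
Only N5 stuck-at-0 is consistent with every test.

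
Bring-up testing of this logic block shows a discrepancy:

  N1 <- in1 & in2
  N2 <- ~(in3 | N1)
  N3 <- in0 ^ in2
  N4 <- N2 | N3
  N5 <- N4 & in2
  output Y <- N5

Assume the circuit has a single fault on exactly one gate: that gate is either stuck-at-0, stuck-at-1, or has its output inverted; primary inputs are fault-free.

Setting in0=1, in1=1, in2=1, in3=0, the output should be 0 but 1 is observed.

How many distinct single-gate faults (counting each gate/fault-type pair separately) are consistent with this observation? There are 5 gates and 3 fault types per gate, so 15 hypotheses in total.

Fault-free: N1=1, N2=0, N3=0, N4=0, N5=0 → 0. Observed 1.
  N1: stuck-at-0, inverted output ✓; others ✗
  N2: stuck-at-1, inverted output ✓; others ✗
  N3: stuck-at-1, inverted output ✓; others ✗
  N4: stuck-at-1, inverted output ✓; others ✗
  N5: stuck-at-1, inverted output ✓; others ✗
Consistent faults: {N1 stuck-at-0, N1 inverted output, N2 stuck-at-1, N2 inverted output, N3 stuck-at-1, N3 inverted output, N4 stuck-at-1, N4 inverted output, N5 stuck-at-1, N5 inverted output} — 10 in all.

10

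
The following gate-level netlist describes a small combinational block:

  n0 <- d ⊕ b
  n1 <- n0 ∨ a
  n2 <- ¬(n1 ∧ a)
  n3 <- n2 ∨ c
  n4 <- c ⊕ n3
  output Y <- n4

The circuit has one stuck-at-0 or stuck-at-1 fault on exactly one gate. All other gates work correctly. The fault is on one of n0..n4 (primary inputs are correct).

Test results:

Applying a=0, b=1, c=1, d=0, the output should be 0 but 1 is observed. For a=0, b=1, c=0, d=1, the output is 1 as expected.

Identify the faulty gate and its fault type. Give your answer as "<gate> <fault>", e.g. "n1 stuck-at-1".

Fault-free values for test 1 (a=0, b=1, c=1, d=0): n0=1, n1=1, n2=1, n3=1, n4=0, giving Y=0. Observed 1.
Test 1: faults giving observed 1 are {n3 stuck-at-0, n4 stuck-at-1}.
Test 2 (a=0, b=1, c=0, d=1): fault-free n0=0, n1=0, n2=1, n3=1, n4=1 → 1; observed 1. Eliminates n3 stuck-at-0.
Only n4 stuck-at-1 is consistent with every test.

n4 stuck-at-1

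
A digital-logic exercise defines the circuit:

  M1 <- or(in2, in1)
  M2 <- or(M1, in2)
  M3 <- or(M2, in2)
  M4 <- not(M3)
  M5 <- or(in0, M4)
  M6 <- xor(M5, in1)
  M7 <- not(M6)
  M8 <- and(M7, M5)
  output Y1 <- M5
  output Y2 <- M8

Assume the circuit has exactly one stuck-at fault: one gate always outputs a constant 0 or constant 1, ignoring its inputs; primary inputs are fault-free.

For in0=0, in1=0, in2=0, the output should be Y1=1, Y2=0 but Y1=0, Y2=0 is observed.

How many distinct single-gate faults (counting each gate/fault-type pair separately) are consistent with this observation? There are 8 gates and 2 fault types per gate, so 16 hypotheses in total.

Fault-free: M1=0, M2=0, M3=0, M4=1, M5=1, M6=1, M7=0, M8=0 → Y1=1, Y2=0. Observed Y1=0, Y2=0.
  M1: stuck-at-1 ✓; others ✗
  M2: stuck-at-1 ✓; others ✗
  M3: stuck-at-1 ✓; others ✗
  M4: stuck-at-0 ✓; others ✗
  M5: stuck-at-0 ✓; others ✗
  M6: none of the 2 fault types match ✗
  M7: none of the 2 fault types match ✗
  M8: none of the 2 fault types match ✗
Consistent faults: {M1 stuck-at-1, M2 stuck-at-1, M3 stuck-at-1, M4 stuck-at-0, M5 stuck-at-0} — 5 in all.

5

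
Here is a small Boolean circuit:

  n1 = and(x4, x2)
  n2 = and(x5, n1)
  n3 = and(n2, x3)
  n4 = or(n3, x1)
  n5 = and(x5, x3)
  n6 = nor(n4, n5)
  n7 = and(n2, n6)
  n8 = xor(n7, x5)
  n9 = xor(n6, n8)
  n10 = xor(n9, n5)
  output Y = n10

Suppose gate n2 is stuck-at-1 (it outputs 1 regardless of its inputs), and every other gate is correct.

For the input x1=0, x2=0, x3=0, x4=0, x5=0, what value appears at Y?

0

Propagate with n2 forced: n1=0, n2=1 [stuck-at-1], n3=0, n4=0, n5=0, n6=1, n7=1, n8=1, n9=0, n10=0.
So Y = 0. (Without the fault it would be 1.)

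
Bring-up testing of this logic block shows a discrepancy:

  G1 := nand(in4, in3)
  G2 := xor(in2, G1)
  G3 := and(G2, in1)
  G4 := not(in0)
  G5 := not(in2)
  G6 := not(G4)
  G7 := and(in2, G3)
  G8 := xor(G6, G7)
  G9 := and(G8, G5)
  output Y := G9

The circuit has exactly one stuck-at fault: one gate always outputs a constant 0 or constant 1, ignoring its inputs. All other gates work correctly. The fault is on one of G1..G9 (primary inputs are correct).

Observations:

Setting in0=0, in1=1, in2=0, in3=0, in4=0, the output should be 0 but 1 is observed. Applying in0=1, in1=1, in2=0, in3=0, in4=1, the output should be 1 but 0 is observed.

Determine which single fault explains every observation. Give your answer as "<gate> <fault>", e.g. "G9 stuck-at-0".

Fault-free values for test 1 (in0=0, in1=1, in2=0, in3=0, in4=0): G1=1, G2=1, G3=1, G4=1, G5=1, G6=0, G7=0, G8=0, G9=0, giving Y=0. Observed 1.
Test 1: faults giving observed 1 are {G4 stuck-at-0, G6 stuck-at-1, G7 stuck-at-1, G8 stuck-at-1, G9 stuck-at-1}.
Test 2 (in0=1, in1=1, in2=0, in3=0, in4=1): fault-free G1=1, G2=1, G3=1, G4=0, G5=1, G6=1, G7=0, G8=1, G9=1 → 1; observed 0. Eliminates G4 stuck-at-0, G6 stuck-at-1, G8 stuck-at-1, G9 stuck-at-1.
Only G7 stuck-at-1 is consistent with every test.

G7 stuck-at-1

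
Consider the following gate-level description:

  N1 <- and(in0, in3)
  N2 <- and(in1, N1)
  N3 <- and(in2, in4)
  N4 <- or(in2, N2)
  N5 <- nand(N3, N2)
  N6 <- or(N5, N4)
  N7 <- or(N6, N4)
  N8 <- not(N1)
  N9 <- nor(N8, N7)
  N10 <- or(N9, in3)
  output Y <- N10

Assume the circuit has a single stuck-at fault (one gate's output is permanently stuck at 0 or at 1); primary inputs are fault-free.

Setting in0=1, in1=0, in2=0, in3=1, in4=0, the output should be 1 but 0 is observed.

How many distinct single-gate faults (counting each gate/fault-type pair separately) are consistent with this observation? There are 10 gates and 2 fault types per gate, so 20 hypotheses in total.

Fault-free: N1=1, N2=0, N3=0, N4=0, N5=1, N6=1, N7=1, N8=0, N9=0, N10=1 → 1. Observed 0.
  N1: none of the 2 fault types match ✗
  N2: none of the 2 fault types match ✗
  N3: none of the 2 fault types match ✗
  N4: none of the 2 fault types match ✗
  N5: none of the 2 fault types match ✗
  N6: none of the 2 fault types match ✗
  N7: none of the 2 fault types match ✗
  N8: none of the 2 fault types match ✗
  N9: none of the 2 fault types match ✗
  N10: stuck-at-0 ✓; others ✗
Consistent faults: {N10 stuck-at-0} — 1 in all.

1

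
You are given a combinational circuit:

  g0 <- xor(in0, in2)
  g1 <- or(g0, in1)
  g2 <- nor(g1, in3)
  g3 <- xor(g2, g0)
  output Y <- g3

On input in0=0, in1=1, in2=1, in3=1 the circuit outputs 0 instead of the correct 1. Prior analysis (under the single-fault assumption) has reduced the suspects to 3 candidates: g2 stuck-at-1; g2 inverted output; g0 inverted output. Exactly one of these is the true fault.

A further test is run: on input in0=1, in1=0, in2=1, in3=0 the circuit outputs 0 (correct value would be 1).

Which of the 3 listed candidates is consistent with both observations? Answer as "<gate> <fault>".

Evaluate each candidate on input in0=1, in1=0, in2=1, in3=0:
  g2 stuck-at-1: g0=0, g1=0, g2=1 [stuck-at-1], g3=1 → 1 — eliminated
  g2 inverted output: g0=0, g1=0, g2=0 [inverted output], g3=0 → 0 — matches
  g0 inverted output: g0=1 [inverted output], g1=1, g2=0, g3=1 → 1 — eliminated
Only g2 inverted output reproduces the observed 0.

g2 inverted output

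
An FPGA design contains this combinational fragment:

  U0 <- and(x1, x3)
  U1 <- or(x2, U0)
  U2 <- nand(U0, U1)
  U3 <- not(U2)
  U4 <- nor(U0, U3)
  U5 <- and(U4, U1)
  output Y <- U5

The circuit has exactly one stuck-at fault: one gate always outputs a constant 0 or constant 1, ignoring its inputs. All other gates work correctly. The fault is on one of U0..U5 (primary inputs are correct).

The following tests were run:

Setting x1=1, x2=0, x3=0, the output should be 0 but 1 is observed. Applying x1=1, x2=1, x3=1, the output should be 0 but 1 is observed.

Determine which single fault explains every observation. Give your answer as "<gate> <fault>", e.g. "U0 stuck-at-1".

Fault-free values for test 1 (x1=1, x2=0, x3=0): U0=0, U1=0, U2=1, U3=0, U4=1, U5=0, giving Y=0. Observed 1.
Test 1: faults giving observed 1 are {U1 stuck-at-1, U5 stuck-at-1}.
Test 2 (x1=1, x2=1, x3=1): fault-free U0=1, U1=1, U2=0, U3=1, U4=0, U5=0 → 0; observed 1. Eliminates U1 stuck-at-1.
Only U5 stuck-at-1 is consistent with every test.

U5 stuck-at-1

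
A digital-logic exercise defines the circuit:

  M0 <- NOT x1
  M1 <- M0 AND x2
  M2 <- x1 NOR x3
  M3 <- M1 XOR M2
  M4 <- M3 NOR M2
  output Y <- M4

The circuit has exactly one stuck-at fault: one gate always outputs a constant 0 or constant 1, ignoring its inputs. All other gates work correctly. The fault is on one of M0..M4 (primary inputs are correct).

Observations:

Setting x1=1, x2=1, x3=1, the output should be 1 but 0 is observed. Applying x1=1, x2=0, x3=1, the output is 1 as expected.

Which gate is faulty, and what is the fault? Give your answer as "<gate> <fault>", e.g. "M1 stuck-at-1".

Fault-free values for test 1 (x1=1, x2=1, x3=1): M0=0, M1=0, M2=0, M3=0, M4=1, giving Y=1. Observed 0.
Test 1: faults giving observed 0 are {M0 stuck-at-1, M1 stuck-at-1, M2 stuck-at-1, M3 stuck-at-1, M4 stuck-at-0}.
Test 2 (x1=1, x2=0, x3=1): fault-free M0=0, M1=0, M2=0, M3=0, M4=1 → 1; observed 1. Eliminates M1 stuck-at-1, M2 stuck-at-1, M3 stuck-at-1, M4 stuck-at-0.
Only M0 stuck-at-1 is consistent with every test.

M0 stuck-at-1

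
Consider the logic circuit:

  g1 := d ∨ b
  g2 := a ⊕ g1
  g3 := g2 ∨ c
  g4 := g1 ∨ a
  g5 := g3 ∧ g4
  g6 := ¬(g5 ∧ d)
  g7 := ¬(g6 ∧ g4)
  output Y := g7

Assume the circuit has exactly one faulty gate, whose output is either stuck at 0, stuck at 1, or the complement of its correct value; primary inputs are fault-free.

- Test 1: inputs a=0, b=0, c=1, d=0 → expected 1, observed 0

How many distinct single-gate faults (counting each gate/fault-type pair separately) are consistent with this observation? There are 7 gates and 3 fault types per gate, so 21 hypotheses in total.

Fault-free: g1=0, g2=0, g3=1, g4=0, g5=0, g6=1, g7=1 → 1. Observed 0.
  g1: stuck-at-1, inverted output ✓; others ✗
  g2: none of the 3 fault types match ✗
  g3: none of the 3 fault types match ✗
  g4: stuck-at-1, inverted output ✓; others ✗
  g5: none of the 3 fault types match ✗
  g6: none of the 3 fault types match ✗
  g7: stuck-at-0, inverted output ✓; others ✗
Consistent faults: {g1 stuck-at-1, g1 inverted output, g4 stuck-at-1, g4 inverted output, g7 stuck-at-0, g7 inverted output} — 6 in all.

6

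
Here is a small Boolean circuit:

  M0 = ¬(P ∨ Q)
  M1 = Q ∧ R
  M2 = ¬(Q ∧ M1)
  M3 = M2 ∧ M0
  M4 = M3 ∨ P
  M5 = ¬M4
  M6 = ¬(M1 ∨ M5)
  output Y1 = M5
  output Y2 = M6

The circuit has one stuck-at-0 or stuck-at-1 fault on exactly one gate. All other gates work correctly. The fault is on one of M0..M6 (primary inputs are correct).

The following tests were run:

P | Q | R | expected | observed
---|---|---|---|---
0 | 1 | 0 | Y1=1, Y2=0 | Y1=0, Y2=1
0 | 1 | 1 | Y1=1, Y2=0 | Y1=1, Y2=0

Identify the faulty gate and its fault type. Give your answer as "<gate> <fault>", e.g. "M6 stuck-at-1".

Fault-free values for test 1 (P=0, Q=1, R=0): M0=0, M1=0, M2=1, M3=0, M4=0, M5=1, M6=0, giving Y1=1, Y2=0. Observed Y1=0, Y2=1.
Test 1: faults giving observed Y1=0, Y2=1 are {M0 stuck-at-1, M3 stuck-at-1, M4 stuck-at-1, M5 stuck-at-0}.
Test 2 (P=0, Q=1, R=1): fault-free M0=0, M1=1, M2=0, M3=0, M4=0, M5=1, M6=0 → Y1=1, Y2=0; observed Y1=1, Y2=0. Eliminates M3 stuck-at-1, M4 stuck-at-1, M5 stuck-at-0.
Only M0 stuck-at-1 is consistent with every test.

M0 stuck-at-1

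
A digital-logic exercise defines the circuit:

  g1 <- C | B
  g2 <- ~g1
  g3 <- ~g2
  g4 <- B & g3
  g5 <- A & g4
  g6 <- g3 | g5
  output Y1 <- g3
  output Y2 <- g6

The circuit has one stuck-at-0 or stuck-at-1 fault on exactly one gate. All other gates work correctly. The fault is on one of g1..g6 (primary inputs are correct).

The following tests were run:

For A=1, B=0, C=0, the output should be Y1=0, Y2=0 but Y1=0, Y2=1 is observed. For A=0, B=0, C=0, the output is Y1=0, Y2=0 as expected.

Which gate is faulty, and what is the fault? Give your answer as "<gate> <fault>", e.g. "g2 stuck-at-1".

Fault-free values for test 1 (A=1, B=0, C=0): g1=0, g2=1, g3=0, g4=0, g5=0, g6=0, giving Y1=0, Y2=0. Observed Y1=0, Y2=1.
Test 1: faults giving observed Y1=0, Y2=1 are {g4 stuck-at-1, g5 stuck-at-1, g6 stuck-at-1}.
Test 2 (A=0, B=0, C=0): fault-free g1=0, g2=1, g3=0, g4=0, g5=0, g6=0 → Y1=0, Y2=0; observed Y1=0, Y2=0. Eliminates g5 stuck-at-1, g6 stuck-at-1.
Only g4 stuck-at-1 is consistent with every test.

g4 stuck-at-1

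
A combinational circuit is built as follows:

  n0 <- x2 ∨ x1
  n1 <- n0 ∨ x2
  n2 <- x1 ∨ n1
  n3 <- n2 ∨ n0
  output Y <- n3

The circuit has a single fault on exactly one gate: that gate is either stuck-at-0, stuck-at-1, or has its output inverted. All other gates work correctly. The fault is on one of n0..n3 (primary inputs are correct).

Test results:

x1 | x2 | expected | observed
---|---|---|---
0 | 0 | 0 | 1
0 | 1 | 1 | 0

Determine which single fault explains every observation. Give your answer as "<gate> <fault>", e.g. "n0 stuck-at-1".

Fault-free values for test 1 (x1=0, x2=0): n0=0, n1=0, n2=0, n3=0, giving Y=0. Observed 1.
Test 1: faults giving observed 1 are {n0 stuck-at-1, n0 inverted output, n1 stuck-at-1, n1 inverted output, n2 stuck-at-1, n2 inverted output, n3 stuck-at-1, n3 inverted output}.
Test 2 (x1=0, x2=1): fault-free n0=1, n1=1, n2=1, n3=1 → 1; observed 0. Eliminates n0 stuck-at-1, n0 inverted output, n1 stuck-at-1, n1 inverted output, n2 stuck-at-1, n2 inverted output, n3 stuck-at-1.
Only n3 inverted output is consistent with every test.

n3 inverted output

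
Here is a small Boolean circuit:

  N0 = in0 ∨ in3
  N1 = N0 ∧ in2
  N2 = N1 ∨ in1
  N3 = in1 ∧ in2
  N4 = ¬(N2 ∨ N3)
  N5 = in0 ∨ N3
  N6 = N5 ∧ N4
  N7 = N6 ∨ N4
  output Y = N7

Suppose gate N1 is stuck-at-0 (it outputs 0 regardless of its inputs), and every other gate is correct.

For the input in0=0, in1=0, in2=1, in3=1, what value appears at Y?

Propagate with N1 forced: N0=1, N1=0 [stuck-at-0], N2=0, N3=0, N4=1, N5=0, N6=0, N7=1.
So Y = 1. (Without the fault it would be 0.)

1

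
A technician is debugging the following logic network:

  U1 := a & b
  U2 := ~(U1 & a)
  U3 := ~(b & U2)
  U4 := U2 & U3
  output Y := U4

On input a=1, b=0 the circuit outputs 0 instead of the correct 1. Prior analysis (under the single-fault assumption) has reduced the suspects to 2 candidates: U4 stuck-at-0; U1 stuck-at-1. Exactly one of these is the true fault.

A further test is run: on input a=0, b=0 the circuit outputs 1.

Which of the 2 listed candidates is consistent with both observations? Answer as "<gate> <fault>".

Evaluate each candidate on input a=0, b=0:
  U4 stuck-at-0: U1=0, U2=1, U3=1, U4=0 [stuck-at-0] → 0 — eliminated
  U1 stuck-at-1: U1=1 [stuck-at-1], U2=1, U3=1, U4=1 → 1 — matches
Only U1 stuck-at-1 reproduces the observed 1.

U1 stuck-at-1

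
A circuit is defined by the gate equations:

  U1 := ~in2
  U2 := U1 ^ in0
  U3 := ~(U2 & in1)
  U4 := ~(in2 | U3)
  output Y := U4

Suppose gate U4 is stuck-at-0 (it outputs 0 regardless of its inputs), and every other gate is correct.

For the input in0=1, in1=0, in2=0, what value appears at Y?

0

Propagate with U4 forced: U1=1, U2=0, U3=1, U4=0 [stuck-at-0].
So Y = 0. (Same as the fault-free value — the fault is masked on this input.)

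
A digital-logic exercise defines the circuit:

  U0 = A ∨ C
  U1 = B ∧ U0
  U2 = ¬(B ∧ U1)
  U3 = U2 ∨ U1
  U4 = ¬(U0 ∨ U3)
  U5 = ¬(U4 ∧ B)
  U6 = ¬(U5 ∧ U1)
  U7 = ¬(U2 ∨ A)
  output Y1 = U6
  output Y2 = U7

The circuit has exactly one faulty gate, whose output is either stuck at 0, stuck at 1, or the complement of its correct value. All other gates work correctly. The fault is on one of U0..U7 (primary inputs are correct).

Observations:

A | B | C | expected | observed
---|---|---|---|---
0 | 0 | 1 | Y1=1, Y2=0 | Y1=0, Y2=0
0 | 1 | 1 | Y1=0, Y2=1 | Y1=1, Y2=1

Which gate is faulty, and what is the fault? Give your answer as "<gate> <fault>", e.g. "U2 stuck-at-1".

Fault-free values for test 1 (A=0, B=0, C=1): U0=1, U1=0, U2=1, U3=1, U4=0, U5=1, U6=1, U7=0, giving Y1=1, Y2=0. Observed Y1=0, Y2=0.
Test 1: faults giving observed Y1=0, Y2=0 are {U1 stuck-at-1, U1 inverted output, U6 stuck-at-0, U6 inverted output}.
Test 2 (A=0, B=1, C=1): fault-free U0=1, U1=1, U2=0, U3=1, U4=0, U5=1, U6=0, U7=1 → Y1=0, Y2=1; observed Y1=1, Y2=1. Eliminates U1 stuck-at-1, U1 inverted output, U6 stuck-at-0.
Only U6 inverted output is consistent with every test.

U6 inverted output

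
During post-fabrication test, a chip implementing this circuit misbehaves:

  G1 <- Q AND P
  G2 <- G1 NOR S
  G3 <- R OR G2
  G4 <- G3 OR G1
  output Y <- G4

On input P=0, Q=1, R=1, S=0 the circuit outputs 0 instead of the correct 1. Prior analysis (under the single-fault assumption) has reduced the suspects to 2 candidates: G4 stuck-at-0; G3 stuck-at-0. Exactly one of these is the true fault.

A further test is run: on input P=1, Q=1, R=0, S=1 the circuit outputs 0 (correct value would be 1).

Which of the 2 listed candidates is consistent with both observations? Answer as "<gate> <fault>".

Evaluate each candidate on input P=1, Q=1, R=0, S=1:
  G4 stuck-at-0: G1=1, G2=0, G3=0, G4=0 [stuck-at-0] → 0 — matches
  G3 stuck-at-0: G1=1, G2=0, G3=0 [stuck-at-0], G4=1 → 1 — eliminated
Only G4 stuck-at-0 reproduces the observed 0.

G4 stuck-at-0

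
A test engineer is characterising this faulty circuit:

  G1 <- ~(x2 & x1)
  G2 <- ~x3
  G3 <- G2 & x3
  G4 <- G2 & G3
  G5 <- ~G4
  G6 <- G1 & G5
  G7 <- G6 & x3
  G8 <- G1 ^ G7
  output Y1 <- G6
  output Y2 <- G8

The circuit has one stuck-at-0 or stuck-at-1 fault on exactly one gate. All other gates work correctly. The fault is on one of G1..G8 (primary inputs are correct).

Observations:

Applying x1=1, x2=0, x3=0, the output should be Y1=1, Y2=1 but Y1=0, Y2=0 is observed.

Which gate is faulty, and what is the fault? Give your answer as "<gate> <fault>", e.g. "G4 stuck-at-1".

G1 stuck-at-0

Fault-free values for test 1 (x1=1, x2=0, x3=0): G1=1, G2=1, G3=0, G4=0, G5=1, G6=1, G7=0, G8=1, giving Y1=1, Y2=1. Observed Y1=0, Y2=0.
Test 1: faults giving observed Y1=0, Y2=0 are {G1 stuck-at-0}.
Only G1 stuck-at-0 is consistent with every test.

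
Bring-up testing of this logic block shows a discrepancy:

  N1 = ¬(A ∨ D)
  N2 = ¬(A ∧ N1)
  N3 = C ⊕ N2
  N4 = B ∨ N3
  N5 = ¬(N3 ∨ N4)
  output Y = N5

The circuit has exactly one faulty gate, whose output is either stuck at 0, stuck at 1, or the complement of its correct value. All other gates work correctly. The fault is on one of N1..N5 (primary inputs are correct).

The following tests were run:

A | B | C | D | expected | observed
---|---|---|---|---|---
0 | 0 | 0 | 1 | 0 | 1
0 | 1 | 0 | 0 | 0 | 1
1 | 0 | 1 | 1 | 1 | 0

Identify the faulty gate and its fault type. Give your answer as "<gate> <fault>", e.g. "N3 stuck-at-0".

N5 inverted output

Fault-free values for test 1 (A=0, B=0, C=0, D=1): N1=0, N2=1, N3=1, N4=1, N5=0, giving Y=0. Observed 1.
Test 1: faults giving observed 1 are {N2 stuck-at-0, N2 inverted output, N3 stuck-at-0, N3 inverted output, N5 stuck-at-1, N5 inverted output}.
Test 2 (A=0, B=1, C=0, D=0): fault-free N1=1, N2=1, N3=1, N4=1, N5=0 → 0; observed 1. Eliminates N2 stuck-at-0, N2 inverted output, N3 stuck-at-0, N3 inverted output.
Test 3 (A=1, B=0, C=1, D=1): fault-free N1=0, N2=1, N3=0, N4=0, N5=1 → 1; observed 0. Eliminates N5 stuck-at-1.
Only N5 inverted output is consistent with every test.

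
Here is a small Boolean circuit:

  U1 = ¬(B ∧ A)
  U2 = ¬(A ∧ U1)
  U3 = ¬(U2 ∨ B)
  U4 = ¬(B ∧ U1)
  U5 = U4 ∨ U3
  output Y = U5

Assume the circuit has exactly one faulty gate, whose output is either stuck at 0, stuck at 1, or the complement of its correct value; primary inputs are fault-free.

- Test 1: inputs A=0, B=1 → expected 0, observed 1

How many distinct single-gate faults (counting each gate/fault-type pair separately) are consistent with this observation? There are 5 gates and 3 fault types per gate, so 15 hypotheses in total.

8

Fault-free: U1=1, U2=1, U3=0, U4=0, U5=0 → 0. Observed 1.
  U1: stuck-at-0, inverted output ✓; others ✗
  U2: none of the 3 fault types match ✗
  U3: stuck-at-1, inverted output ✓; others ✗
  U4: stuck-at-1, inverted output ✓; others ✗
  U5: stuck-at-1, inverted output ✓; others ✗
Consistent faults: {U1 stuck-at-0, U1 inverted output, U3 stuck-at-1, U3 inverted output, U4 stuck-at-1, U4 inverted output, U5 stuck-at-1, U5 inverted output} — 8 in all.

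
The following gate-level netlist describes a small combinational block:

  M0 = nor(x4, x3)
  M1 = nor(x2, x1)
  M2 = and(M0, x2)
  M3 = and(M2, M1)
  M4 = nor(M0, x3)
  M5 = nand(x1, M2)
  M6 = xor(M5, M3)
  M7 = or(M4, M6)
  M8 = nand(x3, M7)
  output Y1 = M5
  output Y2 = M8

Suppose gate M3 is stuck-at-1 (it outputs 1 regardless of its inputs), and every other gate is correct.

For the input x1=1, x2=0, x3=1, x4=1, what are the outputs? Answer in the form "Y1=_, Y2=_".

Y1=1, Y2=1

Propagate with M3 forced: M0=0, M1=0, M2=0, M3=1 [stuck-at-1], M4=0, M5=1, M6=0, M7=0, M8=1.
So the outputs are Y1=1, Y2=1. (Without the fault they would be Y1=1, Y2=0.)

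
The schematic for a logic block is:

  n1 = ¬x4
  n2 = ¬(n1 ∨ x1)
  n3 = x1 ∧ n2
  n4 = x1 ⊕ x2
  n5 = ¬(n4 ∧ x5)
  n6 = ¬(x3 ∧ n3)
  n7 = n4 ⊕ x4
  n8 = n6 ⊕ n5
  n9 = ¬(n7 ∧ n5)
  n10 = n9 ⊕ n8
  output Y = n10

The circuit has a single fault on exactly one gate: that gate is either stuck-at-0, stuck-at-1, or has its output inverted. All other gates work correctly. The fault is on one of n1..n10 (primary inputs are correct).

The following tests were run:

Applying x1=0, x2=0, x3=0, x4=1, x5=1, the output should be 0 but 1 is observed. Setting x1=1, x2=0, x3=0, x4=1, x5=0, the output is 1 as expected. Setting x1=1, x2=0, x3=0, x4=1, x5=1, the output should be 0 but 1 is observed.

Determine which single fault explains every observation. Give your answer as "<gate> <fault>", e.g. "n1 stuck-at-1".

Fault-free values for test 1 (x1=0, x2=0, x3=0, x4=1, x5=1): n1=0, n2=1, n3=0, n4=0, n5=1, n6=1, n7=1, n8=0, n9=0, n10=0, giving Y=0. Observed 1.
Test 1: faults giving observed 1 are {n6 stuck-at-0, n6 inverted output, n7 stuck-at-0, n7 inverted output, n8 stuck-at-1, n8 inverted output, n9 stuck-at-1, n9 inverted output, n10 stuck-at-1, n10 inverted output}.
Test 2 (x1=1, x2=0, x3=0, x4=1, x5=0): fault-free n1=0, n2=0, n3=0, n4=1, n5=1, n6=1, n7=0, n8=0, n9=1, n10=1 → 1; observed 1. Eliminates n6 stuck-at-0, n6 inverted output, n7 inverted output, n8 stuck-at-1, n8 inverted output, n9 inverted output, n10 inverted output.
Test 3 (x1=1, x2=0, x3=0, x4=1, x5=1): fault-free n1=0, n2=0, n3=0, n4=1, n5=0, n6=1, n7=0, n8=1, n9=1, n10=0 → 0; observed 1. Eliminates n7 stuck-at-0, n9 stuck-at-1.
Only n10 stuck-at-1 is consistent with every test.

n10 stuck-at-1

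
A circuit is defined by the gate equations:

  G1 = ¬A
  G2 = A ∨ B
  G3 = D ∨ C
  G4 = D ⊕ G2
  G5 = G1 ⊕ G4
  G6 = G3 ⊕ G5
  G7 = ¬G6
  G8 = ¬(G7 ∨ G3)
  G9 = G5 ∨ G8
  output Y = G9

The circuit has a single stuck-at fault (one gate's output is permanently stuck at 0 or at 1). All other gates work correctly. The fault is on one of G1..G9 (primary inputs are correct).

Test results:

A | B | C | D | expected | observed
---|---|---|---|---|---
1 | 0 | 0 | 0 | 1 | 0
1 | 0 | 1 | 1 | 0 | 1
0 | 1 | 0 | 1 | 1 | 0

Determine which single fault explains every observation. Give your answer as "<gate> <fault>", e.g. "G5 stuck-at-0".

G2 stuck-at-0

Fault-free values for test 1 (A=1, B=0, C=0, D=0): G1=0, G2=1, G3=0, G4=1, G5=1, G6=1, G7=0, G8=1, G9=1, giving Y=1. Observed 0.
Test 1: faults giving observed 0 are {G1 stuck-at-1, G2 stuck-at-0, G4 stuck-at-0, G5 stuck-at-0, G9 stuck-at-0}.
Test 2 (A=1, B=0, C=1, D=1): fault-free G1=0, G2=1, G3=1, G4=0, G5=0, G6=1, G7=0, G8=0, G9=0 → 0; observed 1. Eliminates G4 stuck-at-0, G5 stuck-at-0, G9 stuck-at-0.
Test 3 (A=0, B=1, C=0, D=1): fault-free G1=1, G2=1, G3=1, G4=0, G5=1, G6=0, G7=1, G8=0, G9=1 → 1; observed 0. Eliminates G1 stuck-at-1.
Only G2 stuck-at-0 is consistent with every test.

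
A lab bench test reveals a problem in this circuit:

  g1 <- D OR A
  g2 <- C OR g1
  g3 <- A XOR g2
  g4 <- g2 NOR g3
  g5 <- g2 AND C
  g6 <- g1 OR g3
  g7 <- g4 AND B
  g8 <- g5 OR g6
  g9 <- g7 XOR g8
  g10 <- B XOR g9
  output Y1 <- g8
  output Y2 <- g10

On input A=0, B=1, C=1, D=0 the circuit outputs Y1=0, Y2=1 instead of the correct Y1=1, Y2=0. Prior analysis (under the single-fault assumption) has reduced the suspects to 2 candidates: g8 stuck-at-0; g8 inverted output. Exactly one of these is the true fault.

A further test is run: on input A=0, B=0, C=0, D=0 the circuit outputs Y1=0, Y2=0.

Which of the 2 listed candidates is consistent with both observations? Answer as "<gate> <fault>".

g8 stuck-at-0

Evaluate each candidate on input A=0, B=0, C=0, D=0:
  g8 stuck-at-0: g1=0, g2=0, g3=0, g4=1, g5=0, g6=0, g7=0, g8=0 [stuck-at-0], g9=0, g10=0 → Y1=0, Y2=0 — matches
  g8 inverted output: g1=0, g2=0, g3=0, g4=1, g5=0, g6=0, g7=0, g8=1 [inverted output], g9=1, g10=1 → Y1=1, Y2=1 — eliminated
Only g8 stuck-at-0 reproduces the observed Y1=0, Y2=0.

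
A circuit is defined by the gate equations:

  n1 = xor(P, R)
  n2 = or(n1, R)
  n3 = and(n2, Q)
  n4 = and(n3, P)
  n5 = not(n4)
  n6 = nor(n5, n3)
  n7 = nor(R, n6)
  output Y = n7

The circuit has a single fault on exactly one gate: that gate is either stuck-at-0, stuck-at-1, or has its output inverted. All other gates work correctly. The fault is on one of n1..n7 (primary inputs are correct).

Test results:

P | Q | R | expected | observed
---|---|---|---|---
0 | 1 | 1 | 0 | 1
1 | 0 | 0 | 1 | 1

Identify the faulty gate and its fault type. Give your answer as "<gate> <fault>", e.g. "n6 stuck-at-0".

Fault-free values for test 1 (P=0, Q=1, R=1): n1=1, n2=1, n3=1, n4=0, n5=1, n6=0, n7=0, giving Y=0. Observed 1.
Test 1: faults giving observed 1 are {n7 stuck-at-1, n7 inverted output}.
Test 2 (P=1, Q=0, R=0): fault-free n1=1, n2=1, n3=0, n4=0, n5=1, n6=0, n7=1 → 1; observed 1. Eliminates n7 inverted output.
Only n7 stuck-at-1 is consistent with every test.

n7 stuck-at-1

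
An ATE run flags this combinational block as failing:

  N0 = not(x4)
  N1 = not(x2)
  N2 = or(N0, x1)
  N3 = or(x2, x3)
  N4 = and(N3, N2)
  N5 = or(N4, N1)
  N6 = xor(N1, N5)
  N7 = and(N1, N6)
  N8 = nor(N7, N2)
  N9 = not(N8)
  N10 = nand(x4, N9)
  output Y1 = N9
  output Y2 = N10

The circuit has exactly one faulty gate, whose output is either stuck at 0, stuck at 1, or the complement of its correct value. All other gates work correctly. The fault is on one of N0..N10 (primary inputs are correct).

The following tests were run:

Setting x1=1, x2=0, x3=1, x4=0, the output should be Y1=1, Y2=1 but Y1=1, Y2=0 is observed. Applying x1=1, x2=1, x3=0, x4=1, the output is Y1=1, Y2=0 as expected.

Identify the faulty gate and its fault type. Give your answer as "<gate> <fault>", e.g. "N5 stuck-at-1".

N10 stuck-at-0

Fault-free values for test 1 (x1=1, x2=0, x3=1, x4=0): N0=1, N1=1, N2=1, N3=1, N4=1, N5=1, N6=0, N7=0, N8=0, N9=1, N10=1, giving Y1=1, Y2=1. Observed Y1=1, Y2=0.
Test 1: faults giving observed Y1=1, Y2=0 are {N10 stuck-at-0, N10 inverted output}.
Test 2 (x1=1, x2=1, x3=0, x4=1): fault-free N0=0, N1=0, N2=1, N3=1, N4=1, N5=1, N6=1, N7=0, N8=0, N9=1, N10=0 → Y1=1, Y2=0; observed Y1=1, Y2=0. Eliminates N10 inverted output.
Only N10 stuck-at-0 is consistent with every test.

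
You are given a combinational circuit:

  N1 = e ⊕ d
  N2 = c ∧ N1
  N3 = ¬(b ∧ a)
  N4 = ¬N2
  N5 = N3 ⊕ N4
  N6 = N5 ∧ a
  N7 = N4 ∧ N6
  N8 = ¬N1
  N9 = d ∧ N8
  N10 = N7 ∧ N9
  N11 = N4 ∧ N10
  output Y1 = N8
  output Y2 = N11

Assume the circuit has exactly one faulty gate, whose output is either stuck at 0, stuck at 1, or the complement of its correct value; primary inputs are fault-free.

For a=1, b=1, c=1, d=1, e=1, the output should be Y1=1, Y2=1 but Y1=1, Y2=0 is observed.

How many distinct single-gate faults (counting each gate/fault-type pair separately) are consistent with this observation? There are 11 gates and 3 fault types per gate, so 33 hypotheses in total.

Fault-free: N1=0, N2=0, N3=0, N4=1, N5=1, N6=1, N7=1, N8=1, N9=1, N10=1, N11=1 → Y1=1, Y2=1. Observed Y1=1, Y2=0.
  N1: none of the 3 fault types match ✗
  N2: stuck-at-1, inverted output ✓; others ✗
  N3: stuck-at-1, inverted output ✓; others ✗
  N4: stuck-at-0, inverted output ✓; others ✗
  N5: stuck-at-0, inverted output ✓; others ✗
  N6: stuck-at-0, inverted output ✓; others ✗
  N7: stuck-at-0, inverted output ✓; others ✗
  N8: none of the 3 fault types match ✗
  N9: stuck-at-0, inverted output ✓; others ✗
  N10: stuck-at-0, inverted output ✓; others ✗
  N11: stuck-at-0, inverted output ✓; others ✗
Consistent faults: {N2 stuck-at-1, N2 inverted output, N3 stuck-at-1, N3 inverted output, N4 stuck-at-0, N4 inverted output, N5 stuck-at-0, N5 inverted output, N6 stuck-at-0, N6 inverted output, N7 stuck-at-0, N7 inverted output, N9 stuck-at-0, N9 inverted output, N10 stuck-at-0, N10 inverted output, N11 stuck-at-0, N11 inverted output} — 18 in all.

18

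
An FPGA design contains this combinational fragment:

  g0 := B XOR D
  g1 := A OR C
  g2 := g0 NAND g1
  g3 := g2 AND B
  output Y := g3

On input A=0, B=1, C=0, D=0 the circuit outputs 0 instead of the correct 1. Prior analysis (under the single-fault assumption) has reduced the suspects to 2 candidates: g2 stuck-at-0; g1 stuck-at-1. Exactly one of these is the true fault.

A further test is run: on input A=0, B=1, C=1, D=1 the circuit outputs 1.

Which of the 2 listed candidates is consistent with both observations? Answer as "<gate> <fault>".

Evaluate each candidate on input A=0, B=1, C=1, D=1:
  g2 stuck-at-0: g0=0, g1=1, g2=0 [stuck-at-0], g3=0 → 0 — eliminated
  g1 stuck-at-1: g0=0, g1=1 [stuck-at-1], g2=1, g3=1 → 1 — matches
Only g1 stuck-at-1 reproduces the observed 1.

g1 stuck-at-1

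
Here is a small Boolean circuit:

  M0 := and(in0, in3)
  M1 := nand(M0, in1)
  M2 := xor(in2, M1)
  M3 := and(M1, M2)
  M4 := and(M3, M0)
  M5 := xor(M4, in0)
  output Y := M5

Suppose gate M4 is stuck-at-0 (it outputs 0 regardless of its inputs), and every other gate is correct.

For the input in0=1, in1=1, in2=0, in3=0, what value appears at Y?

Propagate with M4 forced: M0=0, M1=1, M2=1, M3=1, M4=0 [stuck-at-0], M5=1.
So Y = 1. (Same as the fault-free value — the fault is masked on this input.)

1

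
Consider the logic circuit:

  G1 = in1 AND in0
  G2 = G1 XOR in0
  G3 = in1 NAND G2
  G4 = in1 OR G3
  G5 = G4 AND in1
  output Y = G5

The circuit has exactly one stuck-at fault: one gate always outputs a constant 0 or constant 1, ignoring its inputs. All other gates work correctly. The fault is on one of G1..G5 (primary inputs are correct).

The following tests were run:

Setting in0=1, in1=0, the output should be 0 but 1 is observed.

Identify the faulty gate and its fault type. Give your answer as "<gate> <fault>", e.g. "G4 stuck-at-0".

G5 stuck-at-1

Fault-free values for test 1 (in0=1, in1=0): G1=0, G2=1, G3=1, G4=1, G5=0, giving Y=0. Observed 1.
Test 1: faults giving observed 1 are {G5 stuck-at-1}.
Only G5 stuck-at-1 is consistent with every test.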